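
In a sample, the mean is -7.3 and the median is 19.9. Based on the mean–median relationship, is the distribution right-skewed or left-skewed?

left-skewed

mean − median = -7.3 − 19.9 = -27.2
mean < median ⇒ the longer tail is on the left ⇒ left-skewed (negatively skewed).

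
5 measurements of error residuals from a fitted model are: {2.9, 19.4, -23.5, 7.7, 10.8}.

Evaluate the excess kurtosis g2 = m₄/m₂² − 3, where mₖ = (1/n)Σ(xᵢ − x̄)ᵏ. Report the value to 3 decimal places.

-0.313

x̄ = 3.4600
Σ(xᵢ − x̄)² = 1053.0920 ⇒ m₂ = 210.61840
Σ(xᵢ − x̄)⁴ = 596083.0600 ⇒ m₄ = 119216.61200
m₂² = 44360.11042
g2 = m₄/m₂² − 3 = 2.68747 − 3 ≈ -0.313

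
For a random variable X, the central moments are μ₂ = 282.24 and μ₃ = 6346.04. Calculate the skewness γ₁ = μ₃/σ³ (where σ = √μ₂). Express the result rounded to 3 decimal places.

σ = √μ₂ = √282.24 = 16.80000
σ³ = μ₂^(3/2) = 4741.63200
γ₁ = μ₃/σ³ = 6346.04 / 4741.63200 ≈ 1.338

1.338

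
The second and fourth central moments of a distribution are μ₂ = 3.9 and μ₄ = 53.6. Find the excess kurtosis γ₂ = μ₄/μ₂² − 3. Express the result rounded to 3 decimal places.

0.524

μ₂² = 3.9² = 15.21000
μ₄/μ₂² = 53.6 / 15.21000 = 3.52400
γ₂ = 3.52400 − 3 ≈ 0.524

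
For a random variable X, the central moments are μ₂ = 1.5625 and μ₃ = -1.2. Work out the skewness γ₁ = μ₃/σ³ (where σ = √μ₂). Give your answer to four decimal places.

-0.6144

σ = √μ₂ = √1.5625 = 1.25000
σ³ = μ₂^(3/2) = 1.95313
γ₁ = μ₃/σ³ = -1.2 / 1.95313 ≈ -0.6144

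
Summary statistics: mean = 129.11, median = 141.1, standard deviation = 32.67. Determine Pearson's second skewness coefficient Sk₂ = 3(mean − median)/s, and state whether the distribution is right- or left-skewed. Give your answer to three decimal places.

Sk₂ = 3(129.11 − 141.1) / 32.67 = 3 × -11.9900 / 32.67
    = -35.9700 / 32.67 ≈ -1.101
Sk₂ < 0 ⇒ mean < median ⇒ left-skewed (negative skew).

-1.101, left-skewed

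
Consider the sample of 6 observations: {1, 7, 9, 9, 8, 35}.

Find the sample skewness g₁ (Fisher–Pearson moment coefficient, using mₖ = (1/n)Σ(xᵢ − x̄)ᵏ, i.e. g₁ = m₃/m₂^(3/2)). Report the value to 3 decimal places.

x̄ = (1 + 7 + 9 + 9 + 8 + 35) / 6 = 11.5000
deviations (xᵢ − x̄): -10.5000, -4.5000, -2.5000, -2.5000, -3.5000, 23.5000
Σ(xᵢ − x̄)² = 707.5000 ⇒ m₂ = 707.5000/6 = 117.91667
Σ(xᵢ − x̄)³ = 11655.0000 ⇒ m₃ = 11655.0000/6 = 1942.50000
m₂^(3/2) = 117.91667^(1.5) = 1280.45049
g₁ = m₃ / m₂^(3/2) = 1942.50000 / 1280.45049 ≈ 1.517

1.517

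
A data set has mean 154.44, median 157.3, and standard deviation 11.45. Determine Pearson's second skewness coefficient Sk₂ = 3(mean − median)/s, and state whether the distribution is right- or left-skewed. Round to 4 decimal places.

Sk₂ = 3(154.44 − 157.3) / 11.45 = 3 × -2.8600 / 11.45
    = -8.5800 / 11.45 ≈ -0.7493
Sk₂ < 0 ⇒ mean < median ⇒ left-skewed (negative skew).

-0.7493, left-skewed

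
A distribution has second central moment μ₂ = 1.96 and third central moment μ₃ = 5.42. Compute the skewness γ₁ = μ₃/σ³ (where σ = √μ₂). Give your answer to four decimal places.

1.9752

σ = √μ₂ = √1.96 = 1.40000
σ³ = μ₂^(3/2) = 2.74400
γ₁ = μ₃/σ³ = 5.42 / 2.74400 ≈ 1.9752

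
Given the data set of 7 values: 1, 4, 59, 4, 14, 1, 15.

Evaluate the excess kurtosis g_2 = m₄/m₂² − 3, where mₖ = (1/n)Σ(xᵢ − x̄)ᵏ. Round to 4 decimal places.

1.4484

x̄ = 14.0000
Σ(xᵢ − x̄)² = 2564.0000 ⇒ m₂ = 366.28571
Σ(xᵢ − x̄)⁴ = 4177748.0000 ⇒ m₄ = 596821.14286
m₂² = 134165.22449
g_2 = m₄/m₂² − 3 = 4.44840 − 3 ≈ 1.4484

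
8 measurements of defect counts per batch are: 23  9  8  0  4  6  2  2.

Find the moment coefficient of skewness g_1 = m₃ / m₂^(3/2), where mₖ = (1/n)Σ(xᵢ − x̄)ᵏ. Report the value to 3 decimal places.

x̄ = (23 + 9 + 8 + 0 + 4 + 6 + 2 + 2) / 8 = 6.7500
deviations (xᵢ − x̄): 16.2500, 2.2500, 1.2500, -6.7500, -2.7500, -0.7500, -4.7500, -4.7500
Σ(xᵢ − x̄)² = 369.5000 ⇒ m₂ = 369.5000/8 = 46.18750
Σ(xᵢ − x̄)³ = 3761.2500 ⇒ m₃ = 3761.2500/8 = 470.15625
m₂^(3/2) = 46.18750^(1.5) = 313.89665
g_1 = m₃ / m₂^(3/2) = 470.15625 / 313.89665 ≈ 1.498

1.498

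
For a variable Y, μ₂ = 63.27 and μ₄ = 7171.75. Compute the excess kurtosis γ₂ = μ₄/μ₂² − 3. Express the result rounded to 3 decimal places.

-1.208

μ₂² = 63.27² = 4003.09290
μ₄/μ₂² = 7171.75 / 4003.09290 = 1.79155
γ₂ = 1.79155 − 3 ≈ -1.208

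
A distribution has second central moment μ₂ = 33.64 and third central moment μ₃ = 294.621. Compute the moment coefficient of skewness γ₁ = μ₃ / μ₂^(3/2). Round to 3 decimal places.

1.510

σ = √μ₂ = √33.64 = 5.80000
σ³ = μ₂^(3/2) = 195.11200
γ₁ = μ₃/σ³ = 294.621 / 195.11200 ≈ 1.510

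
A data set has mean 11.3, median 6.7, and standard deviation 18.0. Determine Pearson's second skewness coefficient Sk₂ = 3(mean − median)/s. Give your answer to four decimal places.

Sk₂ = 3(11.3 − 6.7) / 18.0 = 3 × 4.6000 / 18.0
    = 13.8000 / 18.0 ≈ 0.7667

0.7667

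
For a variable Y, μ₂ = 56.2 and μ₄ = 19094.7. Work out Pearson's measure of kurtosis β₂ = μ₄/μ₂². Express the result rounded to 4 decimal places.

μ₂² = 56.2² = 3158.44000
μ₄/μ₂² = 19094.7 / 3158.44000 = 6.04561
β₂ ≈ 6.0456

6.0456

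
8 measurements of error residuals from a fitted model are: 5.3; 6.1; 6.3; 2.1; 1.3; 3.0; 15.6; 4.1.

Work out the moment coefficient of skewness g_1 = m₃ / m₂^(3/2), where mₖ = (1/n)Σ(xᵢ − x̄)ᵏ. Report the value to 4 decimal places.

x̄ = (5.3 + 6.1 + 6.3 + 2.1 + 1.3 + 3.0 + 15.6 + 4.1) / 8 = 5.4750
deviations (xᵢ − x̄): -0.1750, 0.6250, 0.8250, -3.3750, -4.1750, -2.4750, 10.1250, -1.3750
Σ(xᵢ − x̄)² = 140.4550 ⇒ m₂ = 140.4550/8 = 17.55687
Σ(xᵢ − x̄)³ = 909.7943 ⇒ m₃ = 909.7943/8 = 113.72428
m₂^(3/2) = 17.55687^(1.5) = 73.56493
g_1 = m₃ / m₂^(3/2) = 113.72428 / 73.56493 ≈ 1.5459

1.5459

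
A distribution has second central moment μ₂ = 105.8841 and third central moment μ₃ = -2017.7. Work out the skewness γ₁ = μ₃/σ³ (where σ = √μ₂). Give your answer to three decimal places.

σ = √μ₂ = √105.8841 = 10.29000
σ³ = μ₂^(3/2) = 1089.54739
γ₁ = μ₃/σ³ = -2017.7 / 1089.54739 ≈ -1.852

-1.852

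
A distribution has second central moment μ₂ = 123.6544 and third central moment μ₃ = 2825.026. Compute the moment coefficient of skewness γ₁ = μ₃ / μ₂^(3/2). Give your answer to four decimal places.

σ = √μ₂ = √123.6544 = 11.12000
σ³ = μ₂^(3/2) = 1375.03693
γ₁ = μ₃/σ³ = 2825.026 / 1375.03693 ≈ 2.0545

2.0545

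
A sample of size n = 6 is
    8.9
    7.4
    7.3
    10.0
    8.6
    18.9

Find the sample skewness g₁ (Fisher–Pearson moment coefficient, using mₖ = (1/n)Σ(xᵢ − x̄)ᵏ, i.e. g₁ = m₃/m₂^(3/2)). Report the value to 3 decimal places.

x̄ = (8.9 + 7.4 + 7.3 + 10.0 + 8.6 + 18.9) / 6 = 10.1833
deviations (xᵢ − x̄): -1.2833, -2.7833, -2.8833, -0.1833, -1.5833, 8.7167
Σ(xᵢ − x̄)² = 96.2283 ⇒ m₂ = 96.2283/6 = 16.03806
Σ(xᵢ − x̄)³ = 610.6724 ⇒ m₃ = 610.6724/6 = 101.77874
m₂^(3/2) = 16.03806^(1.5) = 64.22847
g₁ = m₃ / m₂^(3/2) = 101.77874 / 64.22847 ≈ 1.585

1.585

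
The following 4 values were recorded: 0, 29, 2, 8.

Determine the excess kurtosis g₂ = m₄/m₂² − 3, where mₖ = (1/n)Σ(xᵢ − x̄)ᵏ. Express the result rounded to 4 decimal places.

x̄ = 9.7500
Σ(xᵢ − x̄)² = 528.7500 ⇒ m₂ = 132.18750
Σ(xᵢ − x̄)⁴ = 149970.3281 ⇒ m₄ = 37492.58203
m₂² = 17473.53516
g₂ = m₄/m₂² − 3 = 2.14568 − 3 ≈ -0.8543

-0.8543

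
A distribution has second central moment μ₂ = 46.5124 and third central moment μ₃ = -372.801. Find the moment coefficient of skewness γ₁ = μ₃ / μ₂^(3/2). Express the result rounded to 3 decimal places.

-1.175

σ = √μ₂ = √46.5124 = 6.82000
σ³ = μ₂^(3/2) = 317.21457
γ₁ = μ₃/σ³ = -372.801 / 317.21457 ≈ -1.175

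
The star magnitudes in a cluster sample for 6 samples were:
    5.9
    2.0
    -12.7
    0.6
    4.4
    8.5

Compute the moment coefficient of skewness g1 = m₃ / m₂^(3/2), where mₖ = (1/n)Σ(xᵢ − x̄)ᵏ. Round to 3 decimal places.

x̄ = (5.9 + 2.0 - 12.7 + 0.6 + 4.4 + 8.5) / 6 = 1.4500
deviations (xᵢ − x̄): 4.4500, 0.5500, -14.1500, -0.8500, 2.9500, 7.0500
Σ(xᵢ − x̄)² = 279.4550 ⇒ m₂ = 279.4550/6 = 46.57583
Σ(xᵢ − x̄)³ = -2369.4000 ⇒ m₃ = -2369.4000/6 = -394.90000
m₂^(3/2) = 46.57583^(1.5) = 317.86371
g1 = m₃ / m₂^(3/2) = -394.90000 / 317.86371 ≈ -1.242

-1.242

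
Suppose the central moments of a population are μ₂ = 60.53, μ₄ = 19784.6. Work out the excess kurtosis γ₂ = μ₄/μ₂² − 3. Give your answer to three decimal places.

2.400

μ₂² = 60.53² = 3663.88090
μ₄/μ₂² = 19784.6 / 3663.88090 = 5.39990
γ₂ = 5.39990 − 3 ≈ 2.400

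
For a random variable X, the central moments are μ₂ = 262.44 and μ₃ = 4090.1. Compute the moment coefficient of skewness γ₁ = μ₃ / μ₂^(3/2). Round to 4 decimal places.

σ = √μ₂ = √262.44 = 16.20000
σ³ = μ₂^(3/2) = 4251.52800
γ₁ = μ₃/σ³ = 4090.1 / 4251.52800 ≈ 0.9620

0.9620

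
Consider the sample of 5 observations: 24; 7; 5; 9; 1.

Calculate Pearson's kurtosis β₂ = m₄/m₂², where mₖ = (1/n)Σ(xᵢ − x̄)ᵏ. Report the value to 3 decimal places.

2.770

x̄ = 9.2000
Σ(xᵢ − x̄)² = 308.8000 ⇒ m₂ = 61.76000
Σ(xᵢ − x̄)⁴ = 52834.3360 ⇒ m₄ = 10566.86720
m₂² = 3814.29760
β₂ = m₄/m₂² = 10566.86720 / 3814.29760 ≈ 2.770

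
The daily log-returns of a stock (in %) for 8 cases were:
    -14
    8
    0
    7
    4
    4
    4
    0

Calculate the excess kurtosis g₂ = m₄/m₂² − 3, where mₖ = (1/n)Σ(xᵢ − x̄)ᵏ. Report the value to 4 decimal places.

x̄ = 1.6250
Σ(xᵢ − x̄)² = 335.8750 ⇒ m₂ = 41.98438
Σ(xᵢ − x̄)⁴ = 62200.3691 ⇒ m₄ = 7775.04614
m₂² = 1762.68774
g₂ = m₄/m₂² − 3 = 4.41090 − 3 ≈ 1.4109

1.4109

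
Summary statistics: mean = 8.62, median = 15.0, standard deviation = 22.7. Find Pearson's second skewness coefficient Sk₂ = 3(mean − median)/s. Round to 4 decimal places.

-0.8432

Sk₂ = 3(8.62 − 15.0) / 22.7 = 3 × -6.3800 / 22.7
    = -19.1400 / 22.7 ≈ -0.8432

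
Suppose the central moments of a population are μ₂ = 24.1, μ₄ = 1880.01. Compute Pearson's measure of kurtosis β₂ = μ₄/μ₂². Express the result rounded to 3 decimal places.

3.237

μ₂² = 24.1² = 580.81000
μ₄/μ₂² = 1880.01 / 580.81000 = 3.23688
β₂ ≈ 3.237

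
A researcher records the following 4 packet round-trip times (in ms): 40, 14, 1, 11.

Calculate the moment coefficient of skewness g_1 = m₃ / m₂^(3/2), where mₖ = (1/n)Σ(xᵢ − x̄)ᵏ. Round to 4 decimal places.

0.7602

x̄ = (40 + 14 + 1 + 11) / 4 = 16.5000
deviations (xᵢ − x̄): 23.5000, -2.5000, -15.5000, -5.5000
Σ(xᵢ − x̄)² = 829.0000 ⇒ m₂ = 829.0000/4 = 207.25000
Σ(xᵢ − x̄)³ = 9072.0000 ⇒ m₃ = 9072.0000/4 = 2268.00000
m₂^(3/2) = 207.25000^(1.5) = 2983.60832
g_1 = m₃ / m₂^(3/2) = 2268.00000 / 2983.60832 ≈ 0.7602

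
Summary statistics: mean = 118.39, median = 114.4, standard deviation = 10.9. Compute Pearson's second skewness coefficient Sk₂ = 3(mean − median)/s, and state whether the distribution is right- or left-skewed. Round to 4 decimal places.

Sk₂ = 3(118.39 − 114.4) / 10.9 = 3 × 3.9900 / 10.9
    = 11.9700 / 10.9 ≈ 1.0982
Sk₂ > 0 ⇒ mean > median ⇒ right-skewed (positive skew).

1.0982, right-skewed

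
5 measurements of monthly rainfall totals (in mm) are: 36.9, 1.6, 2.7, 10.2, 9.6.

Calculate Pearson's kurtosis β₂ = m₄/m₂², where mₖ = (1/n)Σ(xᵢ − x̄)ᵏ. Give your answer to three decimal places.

x̄ = 12.2000
Σ(xᵢ − x̄)² = 823.4600 ⇒ m₂ = 164.69200
Σ(xᵢ − x̄)⁴ = 393041.3378 ⇒ m₄ = 78608.26756
m₂² = 27123.45486
β₂ = m₄/m₂² = 78608.26756 / 27123.45486 ≈ 2.898

2.898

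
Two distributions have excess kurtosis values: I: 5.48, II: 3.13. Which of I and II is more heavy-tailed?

I

Higher excess kurtosis ⇒ heavier tails relative to the normal distribution.
5.48 vs 3.13: the larger is 5.48, so I has heavier tails.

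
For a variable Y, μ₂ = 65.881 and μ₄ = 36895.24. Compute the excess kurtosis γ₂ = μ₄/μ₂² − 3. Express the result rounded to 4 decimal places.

5.5006

μ₂² = 65.881² = 4340.30616
μ₄/μ₂² = 36895.24 / 4340.30616 = 8.50061
γ₂ = 8.50061 − 3 ≈ 5.5006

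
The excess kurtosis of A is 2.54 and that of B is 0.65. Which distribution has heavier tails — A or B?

Higher excess kurtosis ⇒ heavier tails relative to the normal distribution.
2.54 vs 0.65: the larger is 2.54, so A has heavier tails.

A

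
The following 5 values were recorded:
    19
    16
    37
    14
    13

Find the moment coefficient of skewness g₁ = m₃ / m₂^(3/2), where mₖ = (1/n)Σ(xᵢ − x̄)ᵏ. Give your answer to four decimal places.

1.3093

x̄ = (19 + 16 + 37 + 14 + 13) / 5 = 19.8000
deviations (xᵢ − x̄): -0.8000, -3.8000, 17.2000, -5.8000, -6.8000
Σ(xᵢ − x̄)² = 390.8000 ⇒ m₂ = 390.8000/5 = 78.16000
Σ(xᵢ − x̄)³ = 4523.5200 ⇒ m₃ = 4523.5200/5 = 904.70400
m₂^(3/2) = 78.16000^(1.5) = 690.99806
g₁ = m₃ / m₂^(3/2) = 904.70400 / 690.99806 ≈ 1.3093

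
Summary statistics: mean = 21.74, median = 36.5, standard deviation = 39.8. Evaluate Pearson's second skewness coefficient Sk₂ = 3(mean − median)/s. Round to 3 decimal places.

Sk₂ = 3(21.74 − 36.5) / 39.8 = 3 × -14.7600 / 39.8
    = -44.2800 / 39.8 ≈ -1.113

-1.113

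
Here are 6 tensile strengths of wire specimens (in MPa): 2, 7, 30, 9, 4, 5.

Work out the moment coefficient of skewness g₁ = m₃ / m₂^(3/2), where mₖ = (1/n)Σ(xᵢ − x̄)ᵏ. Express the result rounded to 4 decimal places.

x̄ = (2 + 7 + 30 + 9 + 4 + 5) / 6 = 9.5000
deviations (xᵢ − x̄): -7.5000, -2.5000, 20.5000, -0.5000, -5.5000, -4.5000
Σ(xᵢ − x̄)² = 533.5000 ⇒ m₂ = 533.5000/6 = 88.91667
Σ(xᵢ − x̄)³ = 7920.0000 ⇒ m₃ = 7920.0000/6 = 1320.00000
m₂^(3/2) = 88.91667^(1.5) = 838.44535
g₁ = m₃ / m₂^(3/2) = 1320.00000 / 838.44535 ≈ 1.5743

1.5743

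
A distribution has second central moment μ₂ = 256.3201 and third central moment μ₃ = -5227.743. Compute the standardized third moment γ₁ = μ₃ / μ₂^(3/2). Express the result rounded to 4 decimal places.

σ = √μ₂ = √256.3201 = 16.01000
σ³ = μ₂^(3/2) = 4103.68480
γ₁ = μ₃/σ³ = -5227.743 / 4103.68480 ≈ -1.2739

-1.2739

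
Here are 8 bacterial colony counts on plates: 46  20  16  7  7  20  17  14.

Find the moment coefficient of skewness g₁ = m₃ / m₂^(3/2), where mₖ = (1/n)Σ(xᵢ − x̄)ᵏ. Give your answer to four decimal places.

1.4920

x̄ = (46 + 20 + 16 + 7 + 7 + 20 + 17 + 14) / 8 = 18.3750
deviations (xᵢ − x̄): 27.6250, 1.6250, -2.3750, -11.3750, -11.3750, 1.6250, -1.3750, -4.3750
Σ(xᵢ − x̄)² = 1053.8750 ⇒ m₂ = 1053.8750/8 = 131.73438
Σ(xᵢ − x̄)³ = 18046.9688 ⇒ m₃ = 18046.9688/8 = 2255.87109
m₂^(3/2) = 131.73438^(1.5) = 1511.98914
g₁ = m₃ / m₂^(3/2) = 2255.87109 / 1511.98914 ≈ 1.4920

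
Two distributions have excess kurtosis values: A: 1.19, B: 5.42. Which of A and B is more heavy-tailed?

B

Higher excess kurtosis ⇒ heavier tails relative to the normal distribution.
1.19 vs 5.42: the larger is 5.42, so B has heavier tails.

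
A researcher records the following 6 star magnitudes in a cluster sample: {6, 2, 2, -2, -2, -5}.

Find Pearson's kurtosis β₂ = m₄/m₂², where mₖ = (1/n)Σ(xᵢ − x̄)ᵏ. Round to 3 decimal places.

1.969

x̄ = 0.1667
Σ(xᵢ − x̄)² = 76.8333 ⇒ m₂ = 12.80556
Σ(xᵢ − x̄)⁴ = 1937.1528 ⇒ m₄ = 322.85880
m₂² = 163.98225
β₂ = m₄/m₂² = 322.85880 / 163.98225 ≈ 1.969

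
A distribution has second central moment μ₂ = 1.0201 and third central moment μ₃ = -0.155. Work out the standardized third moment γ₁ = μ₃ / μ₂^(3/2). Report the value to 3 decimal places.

-0.150

σ = √μ₂ = √1.0201 = 1.01000
σ³ = μ₂^(3/2) = 1.03030
γ₁ = μ₃/σ³ = -0.155 / 1.03030 ≈ -0.150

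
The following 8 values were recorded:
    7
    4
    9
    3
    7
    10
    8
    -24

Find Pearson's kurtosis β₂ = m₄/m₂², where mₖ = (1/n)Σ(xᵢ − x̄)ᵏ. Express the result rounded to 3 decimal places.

x̄ = 3.0000
Σ(xᵢ − x̄)² = 872.0000 ⇒ m₂ = 109.00000
Σ(xᵢ − x̄)⁴ = 536276.0000 ⇒ m₄ = 67034.50000
m₂² = 11881.00000
β₂ = m₄/m₂² = 67034.50000 / 11881.00000 ≈ 5.642

5.642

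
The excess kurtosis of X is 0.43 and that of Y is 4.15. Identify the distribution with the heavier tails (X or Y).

Y

Higher excess kurtosis ⇒ heavier tails relative to the normal distribution.
0.43 vs 4.15: the larger is 4.15, so Y has heavier tails.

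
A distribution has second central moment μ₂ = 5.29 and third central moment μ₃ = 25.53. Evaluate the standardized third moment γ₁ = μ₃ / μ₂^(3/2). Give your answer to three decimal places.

σ = √μ₂ = √5.29 = 2.30000
σ³ = μ₂^(3/2) = 12.16700
γ₁ = μ₃/σ³ = 25.53 / 12.16700 ≈ 2.098

2.098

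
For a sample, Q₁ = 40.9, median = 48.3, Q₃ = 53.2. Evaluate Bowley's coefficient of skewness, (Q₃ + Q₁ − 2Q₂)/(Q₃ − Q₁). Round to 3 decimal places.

numerator: Q₃ + Q₁ − 2Q₂ = 53.2 + 40.9 − 2×48.3 = -2.5000
denominator: Q₃ − Q₁ = 53.2 − 40.9 = 12.3000
Bowley skewness = -2.5000 / 12.3000 ≈ -0.203

-0.203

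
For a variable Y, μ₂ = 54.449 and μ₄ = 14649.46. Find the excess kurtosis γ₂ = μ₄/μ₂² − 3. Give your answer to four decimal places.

μ₂² = 54.449² = 2964.69360
μ₄/μ₂² = 14649.46 / 2964.69360 = 4.94131
γ₂ = 4.94131 − 3 ≈ 1.9413

1.9413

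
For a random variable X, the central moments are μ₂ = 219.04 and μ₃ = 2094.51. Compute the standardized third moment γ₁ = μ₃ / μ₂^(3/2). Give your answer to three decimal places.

σ = √μ₂ = √219.04 = 14.80000
σ³ = μ₂^(3/2) = 3241.79200
γ₁ = μ₃/σ³ = 2094.51 / 3241.79200 ≈ 0.646

0.646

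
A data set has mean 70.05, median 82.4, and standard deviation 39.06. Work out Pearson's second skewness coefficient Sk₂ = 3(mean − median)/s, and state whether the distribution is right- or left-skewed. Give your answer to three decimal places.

-0.949, left-skewed

Sk₂ = 3(70.05 − 82.4) / 39.06 = 3 × -12.3500 / 39.06
    = -37.0500 / 39.06 ≈ -0.949
Sk₂ < 0 ⇒ mean < median ⇒ left-skewed (negative skew).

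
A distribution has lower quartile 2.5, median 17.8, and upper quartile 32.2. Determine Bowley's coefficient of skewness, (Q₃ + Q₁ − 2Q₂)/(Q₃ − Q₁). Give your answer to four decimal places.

-0.0303

numerator: Q₃ + Q₁ − 2Q₂ = 32.2 + 2.5 − 2×17.8 = -0.9000
denominator: Q₃ − Q₁ = 32.2 − 2.5 = 29.7000
Bowley skewness = -0.9000 / 29.7000 ≈ -0.0303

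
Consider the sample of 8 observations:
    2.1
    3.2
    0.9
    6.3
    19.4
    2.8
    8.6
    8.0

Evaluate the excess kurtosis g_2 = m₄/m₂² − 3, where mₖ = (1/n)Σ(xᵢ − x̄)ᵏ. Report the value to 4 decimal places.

x̄ = 6.4125
Σ(xᵢ − x̄)² = 248.3487 ⇒ m₂ = 31.04359
Σ(xᵢ − x̄)⁴ = 30026.6521 ⇒ m₄ = 3753.33151
m₂² = 963.70471
g_2 = m₄/m₂² − 3 = 3.89469 − 3 ≈ 0.8947

0.8947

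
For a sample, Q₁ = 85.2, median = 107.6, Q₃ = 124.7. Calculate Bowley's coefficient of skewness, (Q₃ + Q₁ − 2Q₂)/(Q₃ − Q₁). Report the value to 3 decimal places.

-0.134

numerator: Q₃ + Q₁ − 2Q₂ = 124.7 + 85.2 − 2×107.6 = -5.3000
denominator: Q₃ − Q₁ = 124.7 − 85.2 = 39.5000
Bowley skewness = -5.3000 / 39.5000 ≈ -0.134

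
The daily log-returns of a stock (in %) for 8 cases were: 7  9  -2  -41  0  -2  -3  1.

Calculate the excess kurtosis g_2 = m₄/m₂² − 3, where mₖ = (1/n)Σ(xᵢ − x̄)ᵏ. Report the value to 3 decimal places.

x̄ = -3.8750
Σ(xᵢ − x̄)² = 1708.8750 ⇒ m₂ = 213.60938
Σ(xᵢ − x̄)⁴ = 1941896.7129 ⇒ m₄ = 242737.08911
m₂² = 45628.96509
g_2 = m₄/m₂² − 3 = 5.31980 − 3 ≈ 2.320

2.320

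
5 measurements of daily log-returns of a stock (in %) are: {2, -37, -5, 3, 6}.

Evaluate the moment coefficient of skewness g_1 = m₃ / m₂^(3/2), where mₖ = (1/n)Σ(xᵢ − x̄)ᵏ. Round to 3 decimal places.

-1.318

x̄ = (2 - 37 - 5 + 3 + 6) / 5 = -6.2000
deviations (xᵢ − x̄): 8.2000, -30.8000, 1.2000, 9.2000, 12.2000
Σ(xᵢ − x̄)² = 1250.8000 ⇒ m₂ = 1250.8000/5 = 250.16000
Σ(xᵢ − x̄)³ = -26070.4800 ⇒ m₃ = -26070.4800/5 = -5214.09600
m₂^(3/2) = 250.16000^(1.5) = 3956.64242
g_1 = m₃ / m₂^(3/2) = -5214.09600 / 3956.64242 ≈ -1.318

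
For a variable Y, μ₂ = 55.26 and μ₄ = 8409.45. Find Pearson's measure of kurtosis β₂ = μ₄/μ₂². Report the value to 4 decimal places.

2.7539

μ₂² = 55.26² = 3053.66760
μ₄/μ₂² = 8409.45 / 3053.66760 = 2.75389
β₂ ≈ 2.7539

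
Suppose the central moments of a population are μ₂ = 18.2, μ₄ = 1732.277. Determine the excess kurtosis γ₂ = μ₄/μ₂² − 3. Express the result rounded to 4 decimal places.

μ₂² = 18.2² = 331.24000
μ₄/μ₂² = 1732.277 / 331.24000 = 5.22967
γ₂ = 5.22967 − 3 ≈ 2.2297

2.2297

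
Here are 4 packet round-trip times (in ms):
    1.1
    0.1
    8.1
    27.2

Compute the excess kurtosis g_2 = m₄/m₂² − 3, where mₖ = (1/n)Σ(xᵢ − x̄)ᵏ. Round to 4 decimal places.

x̄ = 9.1250
Σ(xᵢ − x̄)² = 473.6075 ⇒ m₂ = 118.40188
Σ(xᵢ − x̄)⁴ = 117519.3140 ⇒ m₄ = 29379.82851
m₂² = 14019.00400
g_2 = m₄/m₂² − 3 = 2.09571 − 3 ≈ -0.9043

-0.9043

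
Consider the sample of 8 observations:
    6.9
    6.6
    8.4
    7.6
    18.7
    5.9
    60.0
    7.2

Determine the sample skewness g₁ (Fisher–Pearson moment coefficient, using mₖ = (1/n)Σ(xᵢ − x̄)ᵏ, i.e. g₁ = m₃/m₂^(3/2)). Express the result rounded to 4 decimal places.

x̄ = (6.9 + 6.6 + 8.4 + 7.6 + 18.7 + 5.9 + 60.0 + 7.2) / 8 = 15.1625
deviations (xᵢ − x̄): -8.2625, -8.5625, -6.7625, -7.5625, 3.5375, -9.2625, 44.8375, -7.9625
Σ(xᵢ − x̄)² = 2416.6187 ⇒ m₂ = 2416.6187/8 = 302.07734
Σ(xᵢ − x̄)³ = 86952.5290 ⇒ m₃ = 86952.5290/8 = 10869.06613
m₂^(3/2) = 302.07734^(1.5) = 5250.21672
g₁ = m₃ / m₂^(3/2) = 10869.06613 / 5250.21672 ≈ 2.0702

2.0702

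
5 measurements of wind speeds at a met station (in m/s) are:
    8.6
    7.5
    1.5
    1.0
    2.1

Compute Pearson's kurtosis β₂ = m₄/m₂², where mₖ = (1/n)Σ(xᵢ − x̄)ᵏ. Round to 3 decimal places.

1.261

x̄ = 4.1400
Σ(xᵢ − x̄)² = 52.1720 ⇒ m₂ = 10.43440
Σ(xᵢ − x̄)⁴ = 686.2368 ⇒ m₄ = 137.24735
m₂² = 108.87670
β₂ = m₄/m₂² = 137.24735 / 108.87670 ≈ 1.261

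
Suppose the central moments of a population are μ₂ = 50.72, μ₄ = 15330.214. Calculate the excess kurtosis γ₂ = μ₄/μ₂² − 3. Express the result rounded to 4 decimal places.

2.9592

μ₂² = 50.72² = 2572.51840
μ₄/μ₂² = 15330.214 / 2572.51840 = 5.95922
γ₂ = 5.95922 − 3 ≈ 2.9592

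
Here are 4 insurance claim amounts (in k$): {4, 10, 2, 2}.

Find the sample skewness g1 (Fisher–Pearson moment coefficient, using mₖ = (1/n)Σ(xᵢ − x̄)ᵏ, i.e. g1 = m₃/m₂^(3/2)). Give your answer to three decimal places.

0.958

x̄ = (4 + 10 + 2 + 2) / 4 = 4.5000
deviations (xᵢ − x̄): -0.5000, 5.5000, -2.5000, -2.5000
Σ(xᵢ − x̄)² = 43.0000 ⇒ m₂ = 43.0000/4 = 10.75000
Σ(xᵢ − x̄)³ = 135.0000 ⇒ m₃ = 135.0000/4 = 33.75000
m₂^(3/2) = 10.75000^(1.5) = 35.24623
g1 = m₃ / m₂^(3/2) = 33.75000 / 35.24623 ≈ 0.958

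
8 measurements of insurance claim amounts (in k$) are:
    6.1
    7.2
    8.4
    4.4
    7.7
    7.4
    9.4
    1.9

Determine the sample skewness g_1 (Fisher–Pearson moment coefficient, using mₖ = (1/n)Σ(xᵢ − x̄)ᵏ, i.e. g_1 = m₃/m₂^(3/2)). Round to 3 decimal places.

x̄ = (6.1 + 7.2 + 8.4 + 4.4 + 7.7 + 7.4 + 9.4 + 1.9) / 8 = 6.5625
deviations (xᵢ − x̄): -0.4625, 0.6375, 1.8375, -2.1625, 1.1375, 0.8375, 2.8375, -4.6625
Σ(xᵢ − x̄)² = 40.4588 ⇒ m₂ = 40.4588/8 = 5.05734
Σ(xᵢ − x̄)³ = -80.2010 ⇒ m₃ = -80.2010/8 = -10.02512
m₂^(3/2) = 5.05734^(1.5) = 11.37323
g_1 = m₃ / m₂^(3/2) = -10.02512 / 11.37323 ≈ -0.881

-0.881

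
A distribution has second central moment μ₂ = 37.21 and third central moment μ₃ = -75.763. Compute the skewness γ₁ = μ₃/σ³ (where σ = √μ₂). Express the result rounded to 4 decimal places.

σ = √μ₂ = √37.21 = 6.10000
σ³ = μ₂^(3/2) = 226.98100
γ₁ = μ₃/σ³ = -75.763 / 226.98100 ≈ -0.3338

-0.3338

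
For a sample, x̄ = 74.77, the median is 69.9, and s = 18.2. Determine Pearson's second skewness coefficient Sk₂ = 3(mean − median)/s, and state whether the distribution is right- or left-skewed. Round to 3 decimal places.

Sk₂ = 3(74.77 − 69.9) / 18.2 = 3 × 4.8700 / 18.2
    = 14.6100 / 18.2 ≈ 0.803
Sk₂ > 0 ⇒ mean > median ⇒ right-skewed (positive skew).

0.803, right-skewed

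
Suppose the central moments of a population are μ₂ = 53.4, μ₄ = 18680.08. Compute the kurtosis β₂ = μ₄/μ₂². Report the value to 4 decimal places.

6.5508

μ₂² = 53.4² = 2851.56000
μ₄/μ₂² = 18680.08 / 2851.56000 = 6.55083
β₂ ≈ 6.5508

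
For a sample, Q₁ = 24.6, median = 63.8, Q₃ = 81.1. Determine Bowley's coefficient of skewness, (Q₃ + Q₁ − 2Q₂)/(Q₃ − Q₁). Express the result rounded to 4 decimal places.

numerator: Q₃ + Q₁ − 2Q₂ = 81.1 + 24.6 − 2×63.8 = -21.9000
denominator: Q₃ − Q₁ = 81.1 − 24.6 = 56.5000
Bowley skewness = -21.9000 / 56.5000 ≈ -0.3876

-0.3876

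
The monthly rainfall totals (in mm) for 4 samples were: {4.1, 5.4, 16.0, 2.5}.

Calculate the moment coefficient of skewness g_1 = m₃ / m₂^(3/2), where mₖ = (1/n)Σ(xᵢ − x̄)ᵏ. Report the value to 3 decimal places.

x̄ = (4.1 + 5.4 + 16.0 + 2.5) / 4 = 7.0000
deviations (xᵢ − x̄): -2.9000, -1.6000, 9.0000, -4.5000
Σ(xᵢ − x̄)² = 112.2200 ⇒ m₂ = 112.2200/4 = 28.05500
Σ(xᵢ − x̄)³ = 609.3900 ⇒ m₃ = 609.3900/4 = 152.34750
m₂^(3/2) = 28.05500^(1.5) = 148.59884
g_1 = m₃ / m₂^(3/2) = 152.34750 / 148.59884 ≈ 1.025

1.025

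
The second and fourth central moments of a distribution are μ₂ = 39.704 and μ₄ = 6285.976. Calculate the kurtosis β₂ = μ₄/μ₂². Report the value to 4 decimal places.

μ₂² = 39.704² = 1576.40762
μ₄/μ₂² = 6285.976 / 1576.40762 = 3.98753
β₂ ≈ 3.9875

3.9875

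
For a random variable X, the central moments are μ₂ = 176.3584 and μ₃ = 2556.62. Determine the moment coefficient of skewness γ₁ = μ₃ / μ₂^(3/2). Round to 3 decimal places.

1.092

σ = √μ₂ = √176.3584 = 13.28000
σ³ = μ₂^(3/2) = 2342.03955
γ₁ = μ₃/σ³ = 2556.62 / 2342.03955 ≈ 1.092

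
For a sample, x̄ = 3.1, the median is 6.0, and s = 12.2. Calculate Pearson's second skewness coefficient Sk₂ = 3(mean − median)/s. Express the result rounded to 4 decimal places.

-0.7131

Sk₂ = 3(3.1 − 6.0) / 12.2 = 3 × -2.9000 / 12.2
    = -8.7000 / 12.2 ≈ -0.7131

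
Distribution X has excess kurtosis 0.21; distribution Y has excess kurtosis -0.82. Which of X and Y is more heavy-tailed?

X

Higher excess kurtosis ⇒ heavier tails relative to the normal distribution.
0.21 vs -0.82: the larger is 0.21, so X has heavier tails. (X is leptokurtic — heavier-than-normal tails; the other is platykurtic.)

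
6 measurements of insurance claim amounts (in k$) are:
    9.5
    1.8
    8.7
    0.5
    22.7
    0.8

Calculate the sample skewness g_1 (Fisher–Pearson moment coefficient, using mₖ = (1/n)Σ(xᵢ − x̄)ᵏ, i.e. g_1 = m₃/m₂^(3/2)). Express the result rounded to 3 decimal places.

1.019

x̄ = (9.5 + 1.8 + 8.7 + 0.5 + 22.7 + 0.8) / 6 = 7.3333
deviations (xᵢ − x̄): 2.1667, -5.5333, 1.3667, -6.8333, 15.3667, -6.5333
Σ(xᵢ − x̄)² = 362.6933 ⇒ m₂ = 362.6933/6 = 60.44889
Σ(xᵢ − x̄)³ = 2873.9544 ⇒ m₃ = 2873.9544/6 = 478.99241
m₂^(3/2) = 60.44889^(1.5) = 469.98336
g_1 = m₃ / m₂^(3/2) = 478.99241 / 469.98336 ≈ 1.019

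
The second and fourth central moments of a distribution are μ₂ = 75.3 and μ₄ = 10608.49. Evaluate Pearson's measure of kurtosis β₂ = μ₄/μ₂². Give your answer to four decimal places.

1.8710

μ₂² = 75.3² = 5670.09000
μ₄/μ₂² = 10608.49 / 5670.09000 = 1.87096
β₂ ≈ 1.8710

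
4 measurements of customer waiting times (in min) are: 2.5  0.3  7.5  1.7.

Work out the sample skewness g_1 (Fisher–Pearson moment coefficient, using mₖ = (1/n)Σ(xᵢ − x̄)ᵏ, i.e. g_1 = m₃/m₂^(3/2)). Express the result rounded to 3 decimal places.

x̄ = (2.5 + 0.3 + 7.5 + 1.7) / 4 = 3.0000
deviations (xᵢ − x̄): -0.5000, -2.7000, 4.5000, -1.3000
Σ(xᵢ − x̄)² = 29.4800 ⇒ m₂ = 29.4800/4 = 7.37000
Σ(xᵢ − x̄)³ = 69.1200 ⇒ m₃ = 69.1200/4 = 17.28000
m₂^(3/2) = 7.37000^(1.5) = 20.00789
g_1 = m₃ / m₂^(3/2) = 17.28000 / 20.00789 ≈ 0.864

0.864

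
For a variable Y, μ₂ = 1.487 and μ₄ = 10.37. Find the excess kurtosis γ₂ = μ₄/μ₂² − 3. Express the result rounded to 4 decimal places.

μ₂² = 1.487² = 2.21117
μ₄/μ₂² = 10.37 / 2.21117 = 4.68983
γ₂ = 4.68983 − 3 ≈ 1.6898

1.6898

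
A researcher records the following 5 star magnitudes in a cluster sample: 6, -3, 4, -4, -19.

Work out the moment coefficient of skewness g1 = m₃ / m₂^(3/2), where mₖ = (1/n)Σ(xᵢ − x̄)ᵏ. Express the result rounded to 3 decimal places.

-0.821

x̄ = (6 - 3 + 4 - 4 - 19) / 5 = -3.2000
deviations (xᵢ − x̄): 9.2000, 0.2000, 7.2000, -0.8000, -15.8000
Σ(xᵢ − x̄)² = 386.8000 ⇒ m₂ = 386.8000/5 = 77.36000
Σ(xᵢ − x̄)³ = -2792.8800 ⇒ m₃ = -2792.8800/5 = -558.57600
m₂^(3/2) = 77.36000^(1.5) = 680.41627
g1 = m₃ / m₂^(3/2) = -558.57600 / 680.41627 ≈ -0.821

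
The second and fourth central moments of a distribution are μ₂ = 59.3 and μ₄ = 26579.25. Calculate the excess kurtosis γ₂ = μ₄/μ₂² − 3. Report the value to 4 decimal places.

μ₂² = 59.3² = 3516.49000
μ₄/μ₂² = 26579.25 / 3516.49000 = 7.55846
γ₂ = 7.55846 − 3 ≈ 4.5585

4.5585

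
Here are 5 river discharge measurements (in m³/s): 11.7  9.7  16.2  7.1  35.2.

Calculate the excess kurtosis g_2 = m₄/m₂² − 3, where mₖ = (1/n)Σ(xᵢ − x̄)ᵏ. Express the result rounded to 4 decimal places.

x̄ = 15.9800
Σ(xᵢ − x̄)² = 506.0680 ⇒ m₂ = 101.21360
Σ(xᵢ − x̄)⁴ = 144571.5359 ⇒ m₄ = 28914.30718
m₂² = 10244.19282
g_2 = m₄/m₂² − 3 = 2.82251 − 3 ≈ -0.1775

-0.1775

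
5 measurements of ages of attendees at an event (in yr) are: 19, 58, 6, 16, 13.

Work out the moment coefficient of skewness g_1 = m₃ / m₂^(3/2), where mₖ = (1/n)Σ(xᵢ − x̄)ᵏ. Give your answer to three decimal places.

x̄ = (19 + 58 + 6 + 16 + 13) / 5 = 22.4000
deviations (xᵢ − x̄): -3.4000, 35.6000, -16.4000, -6.4000, -9.4000
Σ(xᵢ − x̄)² = 1677.2000 ⇒ m₂ = 1677.2000/5 = 335.44000
Σ(xᵢ − x̄)³ = 39575.0400 ⇒ m₃ = 39575.0400/5 = 7915.00800
m₂^(3/2) = 335.44000^(1.5) = 6143.59070
g_1 = m₃ / m₂^(3/2) = 7915.00800 / 6143.59070 ≈ 1.288

1.288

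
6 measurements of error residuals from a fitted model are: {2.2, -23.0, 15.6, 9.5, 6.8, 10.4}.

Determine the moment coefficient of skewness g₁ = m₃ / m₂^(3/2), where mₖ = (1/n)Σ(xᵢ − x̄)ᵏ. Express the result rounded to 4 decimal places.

-1.3914

x̄ = (2.2 - 23.0 + 15.6 + 9.5 + 6.8 + 10.4) / 6 = 3.5833
deviations (xᵢ − x̄): -1.3833, -26.5833, 12.0167, 5.9167, 3.2167, 6.8167
Σ(xᵢ − x̄)² = 944.8083 ⇒ m₂ = 944.8083/6 = 157.46806
Σ(xᵢ − x̄)³ = -16496.0206 ⇒ m₃ = -16496.0206/6 = -2749.33676
m₂^(3/2) = 157.46806^(1.5) = 1976.00799
g₁ = m₃ / m₂^(3/2) = -2749.33676 / 1976.00799 ≈ -1.3914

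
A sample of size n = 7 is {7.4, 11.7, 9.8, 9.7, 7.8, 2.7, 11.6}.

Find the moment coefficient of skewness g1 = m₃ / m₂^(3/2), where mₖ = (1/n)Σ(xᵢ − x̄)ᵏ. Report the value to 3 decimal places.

x̄ = (7.4 + 11.7 + 9.8 + 9.7 + 7.8 + 2.7 + 11.6) / 7 = 8.6714
deviations (xᵢ − x̄): -1.2714, 3.0286, 1.1286, 1.0286, -0.8714, -5.9714, 2.9286
Σ(xᵢ − x̄)² = 58.1143 ⇒ m₂ = 58.1143/7 = 8.30204
Σ(xᵢ − x̄)³ = -160.2246 ⇒ m₃ = -160.2246/7 = -22.88923
m₂^(3/2) = 8.30204^(1.5) = 23.92089
g1 = m₃ / m₂^(3/2) = -22.88923 / 23.92089 ≈ -0.957

-0.957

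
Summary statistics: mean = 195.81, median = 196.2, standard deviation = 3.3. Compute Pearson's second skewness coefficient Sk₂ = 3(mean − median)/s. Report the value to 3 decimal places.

-0.355

Sk₂ = 3(195.81 − 196.2) / 3.3 = 3 × -0.3900 / 3.3
    = -1.1700 / 3.3 ≈ -0.355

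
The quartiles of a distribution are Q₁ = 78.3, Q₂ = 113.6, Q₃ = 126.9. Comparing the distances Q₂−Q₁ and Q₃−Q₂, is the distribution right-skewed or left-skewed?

Q₂ − Q₁ = 35.3;  Q₃ − Q₂ = 13.3
Q₂ − Q₁ > Q₃ − Q₂ ⇒ the lower half is more spread out ⇒ left-skewed.

left-skewed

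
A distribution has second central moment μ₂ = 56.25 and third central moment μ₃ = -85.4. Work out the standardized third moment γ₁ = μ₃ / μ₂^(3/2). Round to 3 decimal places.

σ = √μ₂ = √56.25 = 7.50000
σ³ = μ₂^(3/2) = 421.87500
γ₁ = μ₃/σ³ = -85.4 / 421.87500 ≈ -0.202

-0.202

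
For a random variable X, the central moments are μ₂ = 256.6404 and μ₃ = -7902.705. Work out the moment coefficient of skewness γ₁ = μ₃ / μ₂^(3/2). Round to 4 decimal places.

-1.9222

σ = √μ₂ = √256.6404 = 16.02000
σ³ = μ₂^(3/2) = 4111.37921
γ₁ = μ₃/σ³ = -7902.705 / 4111.37921 ≈ -1.9222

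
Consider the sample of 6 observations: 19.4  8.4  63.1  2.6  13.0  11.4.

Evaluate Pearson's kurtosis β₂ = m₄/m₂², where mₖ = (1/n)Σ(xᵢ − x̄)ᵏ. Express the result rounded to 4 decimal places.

x̄ = 19.6500
Σ(xᵢ − x̄)² = 2417.5150 ⇒ m₂ = 402.91917
Σ(xᵢ − x̄)⁴ = 3671289.9967 ⇒ m₄ = 611881.66612
m₂² = 162343.85487
β₂ = m₄/m₂² = 611881.66612 / 162343.85487 ≈ 3.7690

3.7690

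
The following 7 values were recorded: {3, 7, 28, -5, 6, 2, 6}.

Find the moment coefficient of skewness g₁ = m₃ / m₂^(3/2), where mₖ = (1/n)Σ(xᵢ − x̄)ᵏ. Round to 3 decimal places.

x̄ = (3 + 7 + 28 - 5 + 6 + 2 + 6) / 7 = 6.7143
deviations (xᵢ − x̄): -3.7143, 0.2857, 21.2857, -11.7143, -0.7143, -4.7143, -0.7143
Σ(xᵢ − x̄)² = 627.4286 ⇒ m₂ = 627.4286/7 = 89.63265
Σ(xᵢ − x̄)³ = 7879.9592 ⇒ m₃ = 7879.9592/7 = 1125.70845
m₂^(3/2) = 89.63265^(1.5) = 848.59287
g₁ = m₃ / m₂^(3/2) = 1125.70845 / 848.59287 ≈ 1.327

1.327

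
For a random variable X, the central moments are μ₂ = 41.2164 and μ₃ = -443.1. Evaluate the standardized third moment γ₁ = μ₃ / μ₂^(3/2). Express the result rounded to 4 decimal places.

-1.6745

σ = √μ₂ = √41.2164 = 6.42000
σ³ = μ₂^(3/2) = 264.60929
γ₁ = μ₃/σ³ = -443.1 / 264.60929 ≈ -1.6745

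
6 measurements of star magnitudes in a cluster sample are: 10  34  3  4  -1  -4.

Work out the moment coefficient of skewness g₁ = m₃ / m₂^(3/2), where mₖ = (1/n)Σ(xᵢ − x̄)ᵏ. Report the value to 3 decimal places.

1.339

x̄ = (10 + 34 + 3 + 4 - 1 - 4) / 6 = 7.6667
deviations (xᵢ − x̄): 2.3333, 26.3333, -4.6667, -3.6667, -8.6667, -11.6667
Σ(xᵢ − x̄)² = 945.3333 ⇒ m₂ = 945.3333/6 = 157.55556
Σ(xᵢ − x̄)³ = 15883.5556 ⇒ m₃ = 15883.5556/6 = 2647.25926
m₂^(3/2) = 157.55556^(1.5) = 1977.65523
g₁ = m₃ / m₂^(3/2) = 2647.25926 / 1977.65523 ≈ 1.339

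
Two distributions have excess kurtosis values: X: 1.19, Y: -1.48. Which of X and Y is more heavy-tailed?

X

Higher excess kurtosis ⇒ heavier tails relative to the normal distribution.
1.19 vs -1.48: the larger is 1.19, so X has heavier tails. (X is leptokurtic — heavier-than-normal tails; the other is platykurtic.)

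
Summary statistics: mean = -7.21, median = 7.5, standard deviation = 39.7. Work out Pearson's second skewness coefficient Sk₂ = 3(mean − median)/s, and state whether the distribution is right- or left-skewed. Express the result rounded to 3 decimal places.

Sk₂ = 3(-7.21 − 7.5) / 39.7 = 3 × -14.7100 / 39.7
    = -44.1300 / 39.7 ≈ -1.112
Sk₂ < 0 ⇒ mean < median ⇒ left-skewed (negative skew).

-1.112, left-skewed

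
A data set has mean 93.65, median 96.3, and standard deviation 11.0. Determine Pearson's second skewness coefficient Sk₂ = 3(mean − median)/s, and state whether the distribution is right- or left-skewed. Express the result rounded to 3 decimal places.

-0.723, left-skewed

Sk₂ = 3(93.65 − 96.3) / 11.0 = 3 × -2.6500 / 11.0
    = -7.9500 / 11.0 ≈ -0.723
Sk₂ < 0 ⇒ mean < median ⇒ left-skewed (negative skew).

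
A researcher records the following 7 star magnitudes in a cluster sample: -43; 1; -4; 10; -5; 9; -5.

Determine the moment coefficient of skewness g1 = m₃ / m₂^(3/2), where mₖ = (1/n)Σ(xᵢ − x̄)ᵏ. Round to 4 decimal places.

x̄ = (-43 + 1 - 4 + 10 - 5 + 9 - 5) / 7 = -5.2857
deviations (xᵢ − x̄): -37.7143, 6.2857, 1.2857, 15.2857, 0.2857, 14.2857, 0.2857
Σ(xᵢ − x̄)² = 1901.4286 ⇒ m₂ = 1901.4286/7 = 271.63265
Σ(xᵢ − x̄)³ = -46906.0408 ⇒ m₃ = -46906.0408/7 = -6700.86297
m₂^(3/2) = 271.63265^(1.5) = 4476.85433
g1 = m₃ / m₂^(3/2) = -6700.86297 / 4476.85433 ≈ -1.4968

-1.4968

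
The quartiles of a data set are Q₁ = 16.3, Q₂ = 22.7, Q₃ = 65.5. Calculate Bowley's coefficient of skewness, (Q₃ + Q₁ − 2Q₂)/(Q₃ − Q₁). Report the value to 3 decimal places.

numerator: Q₃ + Q₁ − 2Q₂ = 65.5 + 16.3 − 2×22.7 = 36.4000
denominator: Q₃ − Q₁ = 65.5 − 16.3 = 49.2000
Bowley skewness = 36.4000 / 49.2000 ≈ 0.740

0.740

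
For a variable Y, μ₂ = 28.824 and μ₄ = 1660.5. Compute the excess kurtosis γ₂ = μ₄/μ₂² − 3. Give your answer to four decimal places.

-1.0014

μ₂² = 28.824² = 830.82298
μ₄/μ₂² = 1660.5 / 830.82298 = 1.99862
γ₂ = 1.99862 − 3 ≈ -1.0014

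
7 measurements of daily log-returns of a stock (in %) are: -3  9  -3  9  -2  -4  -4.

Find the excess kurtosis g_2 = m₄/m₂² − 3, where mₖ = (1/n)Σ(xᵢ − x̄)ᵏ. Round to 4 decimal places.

x̄ = 0.2857
Σ(xᵢ − x̄)² = 215.4286 ⇒ m₂ = 30.77551
Σ(xᵢ − x̄)⁴ = 12468.5131 ⇒ m₄ = 1781.21616
m₂² = 947.13203
g_2 = m₄/m₂² − 3 = 1.88064 − 3 ≈ -1.1194

-1.1194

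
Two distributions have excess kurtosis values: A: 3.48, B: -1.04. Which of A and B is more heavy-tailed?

Higher excess kurtosis ⇒ heavier tails relative to the normal distribution.
3.48 vs -1.04: the larger is 3.48, so A has heavier tails. (A is leptokurtic — heavier-than-normal tails; the other is platykurtic.)

A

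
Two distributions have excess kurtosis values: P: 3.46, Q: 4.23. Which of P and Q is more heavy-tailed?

Higher excess kurtosis ⇒ heavier tails relative to the normal distribution.
3.46 vs 4.23: the larger is 4.23, so Q has heavier tails.

Q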